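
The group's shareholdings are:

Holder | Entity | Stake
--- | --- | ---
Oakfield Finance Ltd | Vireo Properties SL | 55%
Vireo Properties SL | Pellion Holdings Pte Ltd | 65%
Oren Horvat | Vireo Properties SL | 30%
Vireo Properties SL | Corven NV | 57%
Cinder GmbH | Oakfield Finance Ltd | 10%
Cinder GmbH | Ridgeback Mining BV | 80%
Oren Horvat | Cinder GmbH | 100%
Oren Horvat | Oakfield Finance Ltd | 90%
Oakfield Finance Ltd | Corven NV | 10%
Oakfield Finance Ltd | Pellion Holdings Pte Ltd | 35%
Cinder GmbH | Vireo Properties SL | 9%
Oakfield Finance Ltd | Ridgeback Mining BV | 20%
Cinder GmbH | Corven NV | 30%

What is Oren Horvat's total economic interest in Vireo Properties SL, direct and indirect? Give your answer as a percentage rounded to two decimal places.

Oren reaches Vireo along 4 paths.
Via Oakfield: 90% × 55% = 49.5%.
Via Cinder → Oakfield: 100% × 10% × 55% = 5.5%.
Via Cinder: 100% × 9% = 9%.
Direct stake: 30% = 30%.
Total: 49.5% + 5.5% + 9% + 30% = 94%.
Rounded: 94.00%.

94.00%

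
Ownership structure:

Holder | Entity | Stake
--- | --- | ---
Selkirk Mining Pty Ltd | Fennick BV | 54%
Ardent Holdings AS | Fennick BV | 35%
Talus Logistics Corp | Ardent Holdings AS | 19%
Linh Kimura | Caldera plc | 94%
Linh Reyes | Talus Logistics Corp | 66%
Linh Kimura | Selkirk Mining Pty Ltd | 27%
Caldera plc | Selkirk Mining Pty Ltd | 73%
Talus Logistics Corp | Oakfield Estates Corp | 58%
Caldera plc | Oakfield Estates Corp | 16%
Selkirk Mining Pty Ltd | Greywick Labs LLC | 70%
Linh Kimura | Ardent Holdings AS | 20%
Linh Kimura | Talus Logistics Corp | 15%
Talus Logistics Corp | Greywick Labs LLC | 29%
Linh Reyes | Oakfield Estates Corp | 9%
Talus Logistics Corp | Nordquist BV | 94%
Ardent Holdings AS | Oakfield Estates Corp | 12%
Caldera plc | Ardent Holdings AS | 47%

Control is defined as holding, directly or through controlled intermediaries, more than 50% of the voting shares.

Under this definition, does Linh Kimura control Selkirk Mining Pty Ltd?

Linh Kimura holds 94% of Caldera, so Linh Kimura controls Caldera.
Caldera and Linh Kimura together hold 73% + 27% = 100% of Selkirk, so Linh Kimura controls Selkirk.

Yes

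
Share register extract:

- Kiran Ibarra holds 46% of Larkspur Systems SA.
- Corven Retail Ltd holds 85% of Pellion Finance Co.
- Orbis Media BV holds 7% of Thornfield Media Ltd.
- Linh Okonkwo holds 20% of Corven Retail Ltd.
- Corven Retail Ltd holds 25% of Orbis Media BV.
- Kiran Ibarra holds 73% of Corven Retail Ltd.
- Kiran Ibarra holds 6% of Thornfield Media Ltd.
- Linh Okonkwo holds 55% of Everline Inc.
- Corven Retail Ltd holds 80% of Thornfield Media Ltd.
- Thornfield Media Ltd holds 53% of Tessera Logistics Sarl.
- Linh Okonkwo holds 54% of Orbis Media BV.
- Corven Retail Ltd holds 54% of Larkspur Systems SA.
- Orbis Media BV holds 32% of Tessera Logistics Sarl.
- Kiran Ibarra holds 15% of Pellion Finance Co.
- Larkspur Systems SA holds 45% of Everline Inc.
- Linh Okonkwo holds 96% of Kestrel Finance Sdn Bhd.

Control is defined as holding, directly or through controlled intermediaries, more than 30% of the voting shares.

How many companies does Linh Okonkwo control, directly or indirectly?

4

Linh holds 54% of Orbis, so Linh controls Orbis.
Linh holds 55% of Everline, so Linh controls Everline.
Orbis holds 32% of Tessera, so Linh controls Tessera.
Linh holds 96% of Kestrel, so Linh controls Kestrel.
No other company's threshold is met.
Linh controls 4 companies.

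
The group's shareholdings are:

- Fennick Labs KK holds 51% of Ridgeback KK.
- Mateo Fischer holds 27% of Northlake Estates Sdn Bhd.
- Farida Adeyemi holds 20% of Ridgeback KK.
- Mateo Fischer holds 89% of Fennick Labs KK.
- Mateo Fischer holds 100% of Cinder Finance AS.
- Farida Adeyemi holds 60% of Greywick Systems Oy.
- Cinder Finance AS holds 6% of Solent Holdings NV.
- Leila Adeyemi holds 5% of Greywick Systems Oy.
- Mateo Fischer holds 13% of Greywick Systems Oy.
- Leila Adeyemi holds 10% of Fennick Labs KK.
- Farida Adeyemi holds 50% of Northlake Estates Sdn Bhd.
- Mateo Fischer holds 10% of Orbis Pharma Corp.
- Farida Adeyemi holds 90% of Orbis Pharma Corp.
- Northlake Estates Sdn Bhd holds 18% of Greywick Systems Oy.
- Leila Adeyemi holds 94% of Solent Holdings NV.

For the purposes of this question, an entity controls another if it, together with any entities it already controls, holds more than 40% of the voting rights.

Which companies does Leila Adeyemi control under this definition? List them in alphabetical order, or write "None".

Solent Holdings NV

Leila holds 94% of Solent, so Leila controls Solent.
No other company's threshold is met.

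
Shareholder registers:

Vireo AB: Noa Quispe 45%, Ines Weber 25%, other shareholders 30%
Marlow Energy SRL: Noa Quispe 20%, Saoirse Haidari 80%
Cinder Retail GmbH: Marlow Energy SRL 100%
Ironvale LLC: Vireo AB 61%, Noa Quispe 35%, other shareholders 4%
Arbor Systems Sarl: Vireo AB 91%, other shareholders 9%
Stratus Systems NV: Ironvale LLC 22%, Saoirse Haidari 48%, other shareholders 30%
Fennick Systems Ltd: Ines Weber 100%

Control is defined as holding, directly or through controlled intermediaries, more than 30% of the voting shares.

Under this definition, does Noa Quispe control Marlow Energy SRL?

Noa holds 45% of Vireo, so Noa controls Vireo.
Vireo and Noa together hold 61% + 35% = 96% of Ironvale, so Noa controls Ironvale.
Vireo holds 91% of Arbor, so Noa controls Arbor.
In Marlow, Noa's side holds only 20%, not > 30%.
So Noa does not control Marlow.

No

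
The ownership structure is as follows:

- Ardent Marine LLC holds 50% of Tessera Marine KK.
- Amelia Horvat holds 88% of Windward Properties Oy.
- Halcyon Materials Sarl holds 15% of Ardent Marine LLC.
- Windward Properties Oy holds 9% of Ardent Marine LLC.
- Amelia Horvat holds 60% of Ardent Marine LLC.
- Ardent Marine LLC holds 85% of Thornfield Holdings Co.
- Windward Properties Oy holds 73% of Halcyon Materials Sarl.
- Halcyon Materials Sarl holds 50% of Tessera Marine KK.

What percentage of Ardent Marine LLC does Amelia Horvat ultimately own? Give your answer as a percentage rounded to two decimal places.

77.56%

Amelia reaches Ardent along 3 paths.
Via Windward → Halcyon: 88% × 73% × 15% = 9.636%.
Direct stake: 60% = 60%.
Via Windward: 88% × 9% = 7.92%.
Total: 9.636% + 60% + 7.92% = 77.556%.
Rounded: 77.56%.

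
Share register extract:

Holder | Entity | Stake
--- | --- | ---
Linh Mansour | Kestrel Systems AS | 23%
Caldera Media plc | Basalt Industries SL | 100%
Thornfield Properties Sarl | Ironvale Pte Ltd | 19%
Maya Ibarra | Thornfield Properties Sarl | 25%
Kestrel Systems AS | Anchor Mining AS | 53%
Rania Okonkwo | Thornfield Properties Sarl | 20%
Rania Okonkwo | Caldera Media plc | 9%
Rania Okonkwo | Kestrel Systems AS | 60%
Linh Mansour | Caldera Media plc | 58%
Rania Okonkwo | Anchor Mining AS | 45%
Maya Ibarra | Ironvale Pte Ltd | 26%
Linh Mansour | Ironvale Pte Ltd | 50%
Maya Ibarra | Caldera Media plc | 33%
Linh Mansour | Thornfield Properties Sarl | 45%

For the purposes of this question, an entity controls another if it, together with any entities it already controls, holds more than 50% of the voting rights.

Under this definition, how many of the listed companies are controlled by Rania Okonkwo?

Rania holds 60% of Kestrel, so Rania controls Kestrel.
Rania and Kestrel together hold 45% + 53% = 98% of Anchor, so Rania controls Anchor.
No other company's threshold is met.
Rania controls 2 companies.

2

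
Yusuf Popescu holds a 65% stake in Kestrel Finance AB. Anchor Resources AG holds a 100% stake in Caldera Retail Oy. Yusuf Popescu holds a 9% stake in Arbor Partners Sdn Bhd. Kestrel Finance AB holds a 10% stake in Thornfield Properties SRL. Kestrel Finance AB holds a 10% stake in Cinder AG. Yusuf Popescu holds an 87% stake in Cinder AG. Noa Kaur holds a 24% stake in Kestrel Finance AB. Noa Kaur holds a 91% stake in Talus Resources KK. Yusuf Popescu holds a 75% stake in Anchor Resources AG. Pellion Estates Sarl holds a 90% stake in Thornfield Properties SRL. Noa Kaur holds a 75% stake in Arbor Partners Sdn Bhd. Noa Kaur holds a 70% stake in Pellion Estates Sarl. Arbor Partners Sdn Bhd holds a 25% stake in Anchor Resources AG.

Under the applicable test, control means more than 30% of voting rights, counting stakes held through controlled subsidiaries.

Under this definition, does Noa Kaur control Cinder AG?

Noa holds 75% of Arbor, so Noa controls Arbor.
Noa holds 70% of Pellion, so Noa controls Pellion.
Pellion holds 90% of Thornfield, so Noa controls Thornfield.
Noa holds 91% of Talus, so Noa controls Talus.
Neither Noa nor any entity Noa controls holds any voting interest in Cinder.
So Noa does not control Cinder.

No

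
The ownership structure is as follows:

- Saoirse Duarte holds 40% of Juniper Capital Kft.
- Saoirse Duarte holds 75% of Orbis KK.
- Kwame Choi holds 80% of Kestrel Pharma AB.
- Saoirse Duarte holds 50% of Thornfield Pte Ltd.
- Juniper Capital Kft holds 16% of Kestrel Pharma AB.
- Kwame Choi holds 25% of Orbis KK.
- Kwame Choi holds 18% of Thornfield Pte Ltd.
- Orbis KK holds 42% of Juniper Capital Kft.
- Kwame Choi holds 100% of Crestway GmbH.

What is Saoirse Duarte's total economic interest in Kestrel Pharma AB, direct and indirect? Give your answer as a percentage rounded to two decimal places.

11.44%

Saoirse reaches Kestrel along 2 paths.
Via Juniper: 40% × 16% = 6.4%.
Via Orbis → Juniper: 75% × 42% × 16% = 5.04%.
Total: 6.4% + 5.04% = 11.44%.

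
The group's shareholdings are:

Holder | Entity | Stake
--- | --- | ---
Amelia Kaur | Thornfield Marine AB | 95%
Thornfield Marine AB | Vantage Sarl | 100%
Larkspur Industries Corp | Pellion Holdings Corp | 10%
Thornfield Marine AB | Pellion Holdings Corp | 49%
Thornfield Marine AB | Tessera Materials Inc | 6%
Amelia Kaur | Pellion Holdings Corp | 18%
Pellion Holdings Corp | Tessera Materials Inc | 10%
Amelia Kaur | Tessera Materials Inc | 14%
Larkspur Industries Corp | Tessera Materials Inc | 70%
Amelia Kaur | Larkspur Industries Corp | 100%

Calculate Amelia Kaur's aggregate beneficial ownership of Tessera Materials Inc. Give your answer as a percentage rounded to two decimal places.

Amelia reaches Tessera along 6 paths.
Via Larkspur: 100% × 70% = 70%.
Direct stake: 14% = 14%.
Via Larkspur → Pellion: 100% × 10% × 10% = 1%.
Via Thornfield → Pellion: 95% × 49% × 10% = 4.655%.
Via Pellion: 18% × 10% = 1.8%.
Via Thornfield: 95% × 6% = 5.7%.
Total: 70% + 14% + 1% + 4.655% + 1.8% + 5.7% = 97.155%.
Rounded: 97.16%.

97.16%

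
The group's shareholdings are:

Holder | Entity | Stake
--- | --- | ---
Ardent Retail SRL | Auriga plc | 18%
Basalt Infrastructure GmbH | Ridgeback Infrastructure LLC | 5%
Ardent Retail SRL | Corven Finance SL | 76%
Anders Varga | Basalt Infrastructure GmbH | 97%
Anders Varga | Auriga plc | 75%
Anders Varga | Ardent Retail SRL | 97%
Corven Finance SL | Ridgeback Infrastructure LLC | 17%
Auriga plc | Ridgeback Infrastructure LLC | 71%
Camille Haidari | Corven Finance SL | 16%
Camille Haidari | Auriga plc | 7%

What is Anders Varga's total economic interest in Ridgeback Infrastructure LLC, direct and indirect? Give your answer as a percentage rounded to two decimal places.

83.03%

Anders reaches Ridgeback along 4 paths.
Via Auriga: 75% × 71% = 53.25%.
Via Ardent → Auriga: 97% × 18% × 71% = 12.3966%.
Via Basalt: 97% × 5% = 4.85%.
Via Ardent → Corven: 97% × 76% × 17% = 12.5324%.
Total: 53.25% + 12.3966% + 4.85% + 12.5324% = 83.029%.
Rounded: 83.03%.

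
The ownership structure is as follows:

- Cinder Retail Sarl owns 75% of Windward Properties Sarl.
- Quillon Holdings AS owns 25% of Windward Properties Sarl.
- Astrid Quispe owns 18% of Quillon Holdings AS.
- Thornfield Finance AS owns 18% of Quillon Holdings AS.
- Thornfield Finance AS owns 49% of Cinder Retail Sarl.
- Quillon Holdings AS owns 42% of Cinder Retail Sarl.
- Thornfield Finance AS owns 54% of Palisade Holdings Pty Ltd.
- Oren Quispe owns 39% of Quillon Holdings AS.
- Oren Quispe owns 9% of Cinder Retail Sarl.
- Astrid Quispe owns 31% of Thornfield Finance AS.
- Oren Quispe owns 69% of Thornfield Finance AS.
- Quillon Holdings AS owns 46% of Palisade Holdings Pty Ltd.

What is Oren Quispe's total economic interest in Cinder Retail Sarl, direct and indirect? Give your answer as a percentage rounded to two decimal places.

64.41%

Oren reaches Cinder along 4 paths.
Direct stake: 9% = 9%.
Via Thornfield: 69% × 49% = 33.81%.
Via Quillon: 39% × 42% = 16.38%.
Via Thornfield → Quillon: 69% × 18% × 42% = 5.2164%.
Total: 9% + 33.81% + 16.38% + 5.2164% = 64.4064%.
Rounded: 64.41%.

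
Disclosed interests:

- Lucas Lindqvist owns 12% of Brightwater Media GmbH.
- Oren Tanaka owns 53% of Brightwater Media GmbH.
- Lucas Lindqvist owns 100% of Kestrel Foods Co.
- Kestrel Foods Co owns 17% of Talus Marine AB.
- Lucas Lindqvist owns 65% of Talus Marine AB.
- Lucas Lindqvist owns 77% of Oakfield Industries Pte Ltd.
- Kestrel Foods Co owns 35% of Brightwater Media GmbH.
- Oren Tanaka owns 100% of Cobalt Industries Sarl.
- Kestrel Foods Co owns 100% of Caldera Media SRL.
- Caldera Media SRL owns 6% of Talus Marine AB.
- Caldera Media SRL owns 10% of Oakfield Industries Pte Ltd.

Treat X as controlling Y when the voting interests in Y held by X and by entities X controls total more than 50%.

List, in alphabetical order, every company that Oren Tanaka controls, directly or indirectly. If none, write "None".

Oren holds 53% of Brightwater, so Oren controls Brightwater.
Oren holds 100% of Cobalt, so Oren controls Cobalt.
No other company's threshold is met.

Brightwater Media GmbH, Cobalt Industries Sarl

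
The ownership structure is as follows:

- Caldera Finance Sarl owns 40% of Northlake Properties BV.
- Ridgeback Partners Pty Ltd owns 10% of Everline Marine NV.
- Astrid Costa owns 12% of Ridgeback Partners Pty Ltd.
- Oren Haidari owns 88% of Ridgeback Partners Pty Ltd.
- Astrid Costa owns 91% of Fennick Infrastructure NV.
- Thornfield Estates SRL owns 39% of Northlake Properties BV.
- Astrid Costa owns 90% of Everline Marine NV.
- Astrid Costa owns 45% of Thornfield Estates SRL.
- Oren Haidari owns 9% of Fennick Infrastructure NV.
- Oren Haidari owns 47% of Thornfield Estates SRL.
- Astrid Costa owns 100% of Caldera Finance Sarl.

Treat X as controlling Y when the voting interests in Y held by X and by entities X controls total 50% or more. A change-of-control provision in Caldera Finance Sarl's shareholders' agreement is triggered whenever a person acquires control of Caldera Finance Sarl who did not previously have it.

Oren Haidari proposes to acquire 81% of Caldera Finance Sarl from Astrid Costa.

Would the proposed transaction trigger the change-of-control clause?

The purchase adds only to Oren's holdings (Astrid's stake shrinks), so Oren is the only person who could newly come to control Caldera.
Oren holds 88% of Ridgeback, so Oren controls Ridgeback.
Neither Oren nor any entity Oren controls holds any voting interest in Caldera.
So before the transaction, Oren does not control Caldera.
After the purchase, Oren holds 81% of Caldera directly, and Astrid's stake falls to 19%.
Oren holds 81% of Caldera, so Oren controls Caldera.
Oren did not control Caldera before and does after, so the clause is triggered.

Yes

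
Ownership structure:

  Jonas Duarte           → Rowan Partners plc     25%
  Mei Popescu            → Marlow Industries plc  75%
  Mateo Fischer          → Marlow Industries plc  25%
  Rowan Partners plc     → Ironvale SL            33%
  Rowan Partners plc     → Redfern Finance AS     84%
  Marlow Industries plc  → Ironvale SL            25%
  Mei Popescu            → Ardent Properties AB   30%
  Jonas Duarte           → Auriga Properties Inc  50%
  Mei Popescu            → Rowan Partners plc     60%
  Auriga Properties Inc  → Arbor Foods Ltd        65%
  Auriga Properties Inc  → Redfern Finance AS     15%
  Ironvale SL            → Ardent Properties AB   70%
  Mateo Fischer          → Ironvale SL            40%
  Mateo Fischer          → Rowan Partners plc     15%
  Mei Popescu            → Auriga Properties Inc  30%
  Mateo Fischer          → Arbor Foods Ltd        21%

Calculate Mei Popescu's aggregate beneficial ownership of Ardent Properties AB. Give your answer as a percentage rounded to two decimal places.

56.99%

Mei reaches Ardent along 3 paths.
Direct stake: 30% = 30%.
Via Rowan → Ironvale: 60% × 33% × 70% = 13.86%.
Via Marlow → Ironvale: 75% × 25% × 70% = 13.125%.
Total: 30% + 13.86% + 13.125% = 56.985%.
Rounded: 56.99%.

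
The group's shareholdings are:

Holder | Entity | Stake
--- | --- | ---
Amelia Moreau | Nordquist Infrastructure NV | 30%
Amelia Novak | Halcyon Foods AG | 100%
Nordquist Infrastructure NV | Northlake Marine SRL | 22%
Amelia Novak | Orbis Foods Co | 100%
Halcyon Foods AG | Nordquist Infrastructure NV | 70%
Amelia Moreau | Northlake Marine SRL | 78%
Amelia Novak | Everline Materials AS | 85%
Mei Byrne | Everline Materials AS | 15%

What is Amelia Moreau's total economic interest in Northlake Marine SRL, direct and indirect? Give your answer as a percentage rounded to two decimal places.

Amelia Moreau reaches Northlake along 2 paths.
Via Nordquist: 30% × 22% = 6.6%.
Direct stake: 78% = 78%.
Total: 6.6% + 78% = 84.6%.
Rounded: 84.60%.

84.60%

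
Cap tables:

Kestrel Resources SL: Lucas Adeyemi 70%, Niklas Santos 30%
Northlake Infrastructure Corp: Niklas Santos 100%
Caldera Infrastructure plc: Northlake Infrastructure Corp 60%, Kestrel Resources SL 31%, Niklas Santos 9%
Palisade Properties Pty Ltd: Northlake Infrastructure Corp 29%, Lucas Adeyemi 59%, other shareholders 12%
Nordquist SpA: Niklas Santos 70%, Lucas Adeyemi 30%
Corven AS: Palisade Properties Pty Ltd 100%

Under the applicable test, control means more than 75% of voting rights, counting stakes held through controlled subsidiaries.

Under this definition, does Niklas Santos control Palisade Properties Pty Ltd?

No

Niklas holds 100% of Northlake, so Niklas controls Northlake.
In Palisade, Niklas's side holds only 29%, not > 75%.
So Niklas does not control Palisade.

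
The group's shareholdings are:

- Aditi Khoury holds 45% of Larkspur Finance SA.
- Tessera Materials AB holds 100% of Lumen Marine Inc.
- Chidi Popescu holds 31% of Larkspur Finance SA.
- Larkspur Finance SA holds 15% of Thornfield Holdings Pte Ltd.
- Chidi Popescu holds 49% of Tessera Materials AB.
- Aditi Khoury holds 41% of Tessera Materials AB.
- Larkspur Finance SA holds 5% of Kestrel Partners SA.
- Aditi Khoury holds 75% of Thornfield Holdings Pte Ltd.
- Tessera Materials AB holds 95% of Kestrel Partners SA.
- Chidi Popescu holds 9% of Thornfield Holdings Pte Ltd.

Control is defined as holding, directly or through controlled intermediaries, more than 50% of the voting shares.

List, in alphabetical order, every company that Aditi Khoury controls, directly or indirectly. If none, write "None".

Aditi holds 75% of Thornfield, so Aditi controls Thornfield.
No other company's threshold is met.

Thornfield Holdings Pte Ltd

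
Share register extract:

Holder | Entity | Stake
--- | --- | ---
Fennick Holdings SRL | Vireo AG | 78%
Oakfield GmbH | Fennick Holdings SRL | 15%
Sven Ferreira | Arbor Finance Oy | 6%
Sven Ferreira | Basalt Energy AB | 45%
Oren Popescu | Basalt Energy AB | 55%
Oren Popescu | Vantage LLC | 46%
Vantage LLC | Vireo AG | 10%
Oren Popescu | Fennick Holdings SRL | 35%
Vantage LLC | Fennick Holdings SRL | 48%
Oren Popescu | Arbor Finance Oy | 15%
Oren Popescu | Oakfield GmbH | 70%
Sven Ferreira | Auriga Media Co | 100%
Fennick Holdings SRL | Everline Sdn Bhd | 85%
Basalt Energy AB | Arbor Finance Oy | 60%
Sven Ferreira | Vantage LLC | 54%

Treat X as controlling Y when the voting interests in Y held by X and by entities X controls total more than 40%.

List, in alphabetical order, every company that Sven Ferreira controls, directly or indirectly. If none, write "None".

Arbor Finance Oy, Auriga Media Co, Basalt Energy AB, Everline Sdn Bhd, Fennick Holdings SRL, Vantage LLC, Vireo AG

Sven holds 54% of Vantage, so Sven controls Vantage.
Sven holds 45% of Basalt, so Sven controls Basalt.
Vantage holds 48% of Fennick, so Sven controls Fennick.
Sven holds 100% of Auriga, so Sven controls Auriga.
Basalt and Sven together hold 60% + 6% = 66% of Arbor, so Sven controls Arbor.
Vantage and Fennick together hold 10% + 78% = 88% of Vireo, so Sven controls Vireo.
Fennick holds 85% of Everline, so Sven controls Everline.
No other company's threshold is met.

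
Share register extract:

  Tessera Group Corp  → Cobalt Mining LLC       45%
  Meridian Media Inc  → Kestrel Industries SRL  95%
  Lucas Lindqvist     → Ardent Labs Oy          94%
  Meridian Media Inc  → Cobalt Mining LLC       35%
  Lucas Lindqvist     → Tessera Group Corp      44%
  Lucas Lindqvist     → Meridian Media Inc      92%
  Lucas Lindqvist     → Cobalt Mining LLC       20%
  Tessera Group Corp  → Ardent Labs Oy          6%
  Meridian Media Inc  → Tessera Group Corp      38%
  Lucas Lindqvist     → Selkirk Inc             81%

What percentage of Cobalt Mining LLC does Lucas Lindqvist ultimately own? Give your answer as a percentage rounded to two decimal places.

Lucas reaches Cobalt along 4 paths.
Via Tessera: 44% × 45% = 19.8%.
Via Meridian → Tessera: 92% × 38% × 45% = 15.732%.
Direct stake: 20% = 20%.
Via Meridian: 92% × 35% = 32.2%.
Total: 19.8% + 15.732% + 20% + 32.2% = 87.732%.
Rounded: 87.73%.

87.73%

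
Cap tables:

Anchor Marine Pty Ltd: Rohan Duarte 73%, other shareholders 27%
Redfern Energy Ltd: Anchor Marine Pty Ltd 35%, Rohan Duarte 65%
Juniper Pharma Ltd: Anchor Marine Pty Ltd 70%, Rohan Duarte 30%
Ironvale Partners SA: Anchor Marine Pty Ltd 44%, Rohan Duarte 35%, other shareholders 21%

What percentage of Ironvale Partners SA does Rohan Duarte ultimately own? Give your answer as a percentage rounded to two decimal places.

Rohan reaches Ironvale along 2 paths.
Via Anchor: 73% × 44% = 32.12%.
Direct stake: 35% = 35%.
Total: 32.12% + 35% = 67.12%.

67.12%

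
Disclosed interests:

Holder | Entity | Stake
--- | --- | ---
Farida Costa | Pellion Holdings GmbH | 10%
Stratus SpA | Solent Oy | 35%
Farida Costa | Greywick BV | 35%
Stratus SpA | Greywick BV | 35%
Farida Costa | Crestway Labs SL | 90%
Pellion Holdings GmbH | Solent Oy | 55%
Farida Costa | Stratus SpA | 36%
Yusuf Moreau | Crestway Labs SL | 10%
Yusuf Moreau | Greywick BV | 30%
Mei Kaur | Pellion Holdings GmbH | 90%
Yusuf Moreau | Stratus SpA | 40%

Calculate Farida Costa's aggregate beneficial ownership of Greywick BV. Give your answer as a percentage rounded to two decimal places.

Farida reaches Greywick along 2 paths.
Direct stake: 35% = 35%.
Via Stratus: 36% × 35% = 12.6%.
Total: 35% + 12.6% = 47.6%.
Rounded: 47.60%.

47.60%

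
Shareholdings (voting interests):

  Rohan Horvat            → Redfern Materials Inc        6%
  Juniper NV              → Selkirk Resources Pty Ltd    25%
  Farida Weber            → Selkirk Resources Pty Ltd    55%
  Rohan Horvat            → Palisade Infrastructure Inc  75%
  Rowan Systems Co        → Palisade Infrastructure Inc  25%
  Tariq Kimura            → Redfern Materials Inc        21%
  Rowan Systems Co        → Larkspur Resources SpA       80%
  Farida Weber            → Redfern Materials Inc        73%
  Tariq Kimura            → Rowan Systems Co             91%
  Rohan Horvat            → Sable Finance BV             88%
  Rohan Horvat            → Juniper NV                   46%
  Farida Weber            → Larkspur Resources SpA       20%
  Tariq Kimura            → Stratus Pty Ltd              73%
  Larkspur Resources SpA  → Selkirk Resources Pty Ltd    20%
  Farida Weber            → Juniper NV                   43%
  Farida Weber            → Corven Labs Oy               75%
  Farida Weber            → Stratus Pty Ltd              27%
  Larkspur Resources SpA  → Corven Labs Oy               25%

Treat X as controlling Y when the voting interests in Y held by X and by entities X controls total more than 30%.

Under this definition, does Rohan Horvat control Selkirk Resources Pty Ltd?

No

Rohan holds 46% of Juniper, so Rohan controls Juniper.
Rohan holds 75% of Palisade, so Rohan controls Palisade.
Rohan holds 88% of Sable, so Rohan controls Sable.
In Selkirk, Rohan's side holds only 25%, not > 30%.
So Rohan does not control Selkirk.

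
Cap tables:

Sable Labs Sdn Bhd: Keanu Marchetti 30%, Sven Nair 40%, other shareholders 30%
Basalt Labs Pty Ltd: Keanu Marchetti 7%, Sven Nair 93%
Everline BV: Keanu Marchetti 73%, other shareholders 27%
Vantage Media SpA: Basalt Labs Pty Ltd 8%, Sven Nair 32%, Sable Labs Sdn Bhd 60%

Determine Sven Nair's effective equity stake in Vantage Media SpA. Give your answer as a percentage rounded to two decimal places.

Sven reaches Vantage along 3 paths.
Via Basalt: 93% × 8% = 7.44%.
Direct stake: 32% = 32%.
Via Sable: 40% × 60% = 24%.
Total: 7.44% + 32% + 24% = 63.44%.

63.44%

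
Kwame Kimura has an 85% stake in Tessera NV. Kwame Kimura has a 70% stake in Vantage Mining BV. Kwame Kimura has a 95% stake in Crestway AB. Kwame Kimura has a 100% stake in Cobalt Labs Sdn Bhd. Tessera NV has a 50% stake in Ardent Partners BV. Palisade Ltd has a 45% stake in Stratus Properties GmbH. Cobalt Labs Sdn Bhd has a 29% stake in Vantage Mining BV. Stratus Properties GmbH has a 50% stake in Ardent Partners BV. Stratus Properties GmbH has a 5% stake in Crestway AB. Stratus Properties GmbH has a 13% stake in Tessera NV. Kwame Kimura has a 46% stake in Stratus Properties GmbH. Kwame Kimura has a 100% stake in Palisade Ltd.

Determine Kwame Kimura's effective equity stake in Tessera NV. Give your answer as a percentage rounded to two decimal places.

Kwame reaches Tessera along 3 paths.
Direct stake: 85% = 85%.
Via Stratus: 46% × 13% = 5.98%.
Via Palisade → Stratus: 100% × 45% × 13% = 5.85%.
Total: 85% + 5.98% + 5.85% = 96.83%.

96.83%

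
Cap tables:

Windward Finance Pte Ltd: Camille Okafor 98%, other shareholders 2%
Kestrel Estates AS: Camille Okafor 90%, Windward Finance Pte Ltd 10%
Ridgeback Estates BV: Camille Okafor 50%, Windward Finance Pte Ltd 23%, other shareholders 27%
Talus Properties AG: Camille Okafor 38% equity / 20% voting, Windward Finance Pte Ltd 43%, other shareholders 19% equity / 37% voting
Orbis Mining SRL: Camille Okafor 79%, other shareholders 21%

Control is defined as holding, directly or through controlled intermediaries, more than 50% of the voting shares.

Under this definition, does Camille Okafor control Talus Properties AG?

Yes

Camille holds 98% of Windward, so Camille controls Windward.
Camille and Windward together hold 20% + 43% = 63% of Talus, so Camille controls Talus.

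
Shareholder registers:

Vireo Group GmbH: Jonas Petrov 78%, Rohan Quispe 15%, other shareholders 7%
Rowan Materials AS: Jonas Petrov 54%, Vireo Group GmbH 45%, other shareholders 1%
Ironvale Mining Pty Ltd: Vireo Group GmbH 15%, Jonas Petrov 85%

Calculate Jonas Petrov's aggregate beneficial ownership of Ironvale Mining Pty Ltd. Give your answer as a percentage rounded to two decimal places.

96.70%

Jonas reaches Ironvale along 2 paths.
Via Vireo: 78% × 15% = 11.7%.
Direct stake: 85% = 85%.
Total: 11.7% + 85% = 96.7%.
Rounded: 96.70%.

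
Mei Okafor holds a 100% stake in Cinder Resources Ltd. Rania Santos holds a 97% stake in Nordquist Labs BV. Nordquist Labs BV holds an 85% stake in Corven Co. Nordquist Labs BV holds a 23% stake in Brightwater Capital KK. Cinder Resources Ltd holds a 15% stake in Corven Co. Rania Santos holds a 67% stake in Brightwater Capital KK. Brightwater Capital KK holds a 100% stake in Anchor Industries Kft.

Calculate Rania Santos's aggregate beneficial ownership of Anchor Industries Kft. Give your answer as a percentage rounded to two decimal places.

Rania reaches Anchor along 2 paths.
Via Nordquist → Brightwater: 97% × 23% × 100% = 22.31%.
Via Brightwater: 67% × 100% = 67%.
Total: 22.31% + 67% = 89.31%.

89.31%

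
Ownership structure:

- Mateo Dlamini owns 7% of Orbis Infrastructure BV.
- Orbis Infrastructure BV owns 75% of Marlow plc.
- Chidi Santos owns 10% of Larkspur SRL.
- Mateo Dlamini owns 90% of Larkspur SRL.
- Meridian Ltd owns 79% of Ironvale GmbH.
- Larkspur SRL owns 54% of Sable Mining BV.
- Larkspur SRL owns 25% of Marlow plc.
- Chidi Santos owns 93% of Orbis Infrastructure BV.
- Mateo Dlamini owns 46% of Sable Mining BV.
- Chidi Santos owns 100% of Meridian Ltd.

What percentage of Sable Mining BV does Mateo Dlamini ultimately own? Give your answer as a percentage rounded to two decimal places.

94.60%

Mateo reaches Sable along 2 paths.
Via Larkspur: 90% × 54% = 48.6%.
Direct stake: 46% = 46%.
Total: 48.6% + 46% = 94.6%.
Rounded: 94.60%.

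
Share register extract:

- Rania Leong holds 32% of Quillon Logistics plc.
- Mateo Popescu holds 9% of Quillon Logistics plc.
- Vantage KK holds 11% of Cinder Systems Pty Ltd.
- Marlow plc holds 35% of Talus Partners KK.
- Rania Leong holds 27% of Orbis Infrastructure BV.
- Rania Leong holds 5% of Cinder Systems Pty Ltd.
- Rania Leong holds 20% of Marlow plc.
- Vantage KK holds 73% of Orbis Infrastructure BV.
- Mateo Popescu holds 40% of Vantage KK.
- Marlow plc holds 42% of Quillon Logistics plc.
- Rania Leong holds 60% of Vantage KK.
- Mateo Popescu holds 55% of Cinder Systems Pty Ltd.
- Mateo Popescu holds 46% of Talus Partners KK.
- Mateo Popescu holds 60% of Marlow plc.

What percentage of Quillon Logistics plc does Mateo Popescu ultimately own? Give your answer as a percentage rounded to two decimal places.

34.20%

Mateo reaches Quillon along 2 paths.
Via Marlow: 60% × 42% = 25.2%.
Direct stake: 9% = 9%.
Total: 25.2% + 9% = 34.2%.
Rounded: 34.20%.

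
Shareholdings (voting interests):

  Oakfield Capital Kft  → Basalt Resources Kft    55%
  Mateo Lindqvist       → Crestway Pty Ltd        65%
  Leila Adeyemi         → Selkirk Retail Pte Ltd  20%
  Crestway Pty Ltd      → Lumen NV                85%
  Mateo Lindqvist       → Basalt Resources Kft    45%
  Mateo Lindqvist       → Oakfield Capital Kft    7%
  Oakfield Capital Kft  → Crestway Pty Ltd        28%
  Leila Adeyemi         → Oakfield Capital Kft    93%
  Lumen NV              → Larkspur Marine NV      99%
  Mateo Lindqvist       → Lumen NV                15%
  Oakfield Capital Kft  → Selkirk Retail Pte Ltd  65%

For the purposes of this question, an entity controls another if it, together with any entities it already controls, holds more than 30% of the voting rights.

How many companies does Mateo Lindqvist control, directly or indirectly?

4

Mateo holds 65% of Crestway, so Mateo controls Crestway.
Mateo holds 45% of Basalt, so Mateo controls Basalt.
Crestway and Mateo together hold 85% + 15% = 100% of Lumen, so Mateo controls Lumen.
Lumen holds 99% of Larkspur, so Mateo controls Larkspur.
No other company's threshold is met.
Mateo controls 4 companies.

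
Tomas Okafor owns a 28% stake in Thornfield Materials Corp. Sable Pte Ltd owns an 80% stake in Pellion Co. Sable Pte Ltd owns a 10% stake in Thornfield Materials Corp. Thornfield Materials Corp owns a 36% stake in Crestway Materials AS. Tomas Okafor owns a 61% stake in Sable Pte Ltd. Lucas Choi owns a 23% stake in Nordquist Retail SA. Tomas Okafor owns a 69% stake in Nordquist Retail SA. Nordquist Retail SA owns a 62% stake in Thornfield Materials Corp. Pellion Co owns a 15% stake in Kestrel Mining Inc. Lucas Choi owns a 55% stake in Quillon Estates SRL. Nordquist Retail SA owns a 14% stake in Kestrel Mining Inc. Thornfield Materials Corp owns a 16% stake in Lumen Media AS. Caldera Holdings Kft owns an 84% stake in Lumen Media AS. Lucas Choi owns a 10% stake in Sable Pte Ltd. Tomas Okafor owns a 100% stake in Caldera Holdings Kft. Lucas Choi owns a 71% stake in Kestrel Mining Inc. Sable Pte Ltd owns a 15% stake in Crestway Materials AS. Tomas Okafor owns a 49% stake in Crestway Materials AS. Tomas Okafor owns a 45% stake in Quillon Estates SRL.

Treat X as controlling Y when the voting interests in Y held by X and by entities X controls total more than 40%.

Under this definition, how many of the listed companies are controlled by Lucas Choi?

2

Lucas holds 55% of Quillon, so Lucas controls Quillon.
Lucas holds 71% of Kestrel, so Lucas controls Kestrel.
No other company's threshold is met.
Lucas controls 2 companies.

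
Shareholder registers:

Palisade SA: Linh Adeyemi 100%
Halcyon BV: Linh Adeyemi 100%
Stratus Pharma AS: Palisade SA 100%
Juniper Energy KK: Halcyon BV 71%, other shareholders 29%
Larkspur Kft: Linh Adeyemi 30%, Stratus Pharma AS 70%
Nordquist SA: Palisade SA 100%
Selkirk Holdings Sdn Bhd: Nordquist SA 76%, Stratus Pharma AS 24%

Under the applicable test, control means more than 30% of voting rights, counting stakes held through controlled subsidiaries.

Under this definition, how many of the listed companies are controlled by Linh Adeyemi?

Linh holds 100% of Palisade, so Linh controls Palisade.
Linh holds 100% of Halcyon, so Linh controls Halcyon.
Palisade holds 100% of Stratus, so Linh controls Stratus.
Halcyon holds 71% of Juniper, so Linh controls Juniper.
Linh and Stratus together hold 30% + 70% = 100% of Larkspur, so Linh controls Larkspur.
Palisade holds 100% of Nordquist, so Linh controls Nordquist.
Nordquist and Stratus together hold 76% + 24% = 100% of Selkirk, so Linh controls Selkirk.
Linh controls 7 companies.

7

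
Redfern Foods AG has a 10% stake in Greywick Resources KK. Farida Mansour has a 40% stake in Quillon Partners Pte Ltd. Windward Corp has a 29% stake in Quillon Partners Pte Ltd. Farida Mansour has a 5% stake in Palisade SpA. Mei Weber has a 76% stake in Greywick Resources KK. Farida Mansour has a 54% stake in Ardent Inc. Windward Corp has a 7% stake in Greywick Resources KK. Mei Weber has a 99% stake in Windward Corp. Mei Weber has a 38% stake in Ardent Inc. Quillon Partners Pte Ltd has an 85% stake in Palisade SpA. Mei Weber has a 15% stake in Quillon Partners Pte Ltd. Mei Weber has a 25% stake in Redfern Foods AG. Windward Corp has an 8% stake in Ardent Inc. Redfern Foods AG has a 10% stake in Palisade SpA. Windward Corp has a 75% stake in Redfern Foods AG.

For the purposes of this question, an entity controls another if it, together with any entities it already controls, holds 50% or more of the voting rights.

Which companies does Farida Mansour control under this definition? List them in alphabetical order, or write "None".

Ardent Inc

Farida holds 54% of Ardent, so Farida controls Ardent.
No other company's threshold is met.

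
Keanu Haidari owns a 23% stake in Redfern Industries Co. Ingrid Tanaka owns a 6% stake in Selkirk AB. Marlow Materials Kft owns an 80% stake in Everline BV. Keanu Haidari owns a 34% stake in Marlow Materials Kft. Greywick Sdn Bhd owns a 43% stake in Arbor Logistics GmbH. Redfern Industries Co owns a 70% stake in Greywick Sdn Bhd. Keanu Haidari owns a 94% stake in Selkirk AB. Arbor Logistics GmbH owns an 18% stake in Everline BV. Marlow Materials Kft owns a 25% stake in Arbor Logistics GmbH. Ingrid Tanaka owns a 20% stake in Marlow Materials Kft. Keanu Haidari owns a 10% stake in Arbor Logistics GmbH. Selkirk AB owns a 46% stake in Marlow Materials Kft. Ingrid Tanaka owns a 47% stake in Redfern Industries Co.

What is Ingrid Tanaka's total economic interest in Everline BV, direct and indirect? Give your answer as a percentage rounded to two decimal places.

21.78%

Ingrid reaches Everline along 5 paths.
Via Marlow: 20% × 80% = 16%.
Via Selkirk → Marlow: 6% × 46% × 80% = 2.208%.
Via Marlow → Arbor: 20% × 25% × 18% = 0.9%.
Via Selkirk → Marlow → Arbor: 6% × 46% × 25% × 18% = 0.1242%.
Via Redfern → Greywick → Arbor: 47% × 70% × 43% × 18% = 2.54646%.
Total: 16% + 2.208% + 0.9% + 0.1242% + 2.54646% = 21.77866%.
Rounded: 21.78%.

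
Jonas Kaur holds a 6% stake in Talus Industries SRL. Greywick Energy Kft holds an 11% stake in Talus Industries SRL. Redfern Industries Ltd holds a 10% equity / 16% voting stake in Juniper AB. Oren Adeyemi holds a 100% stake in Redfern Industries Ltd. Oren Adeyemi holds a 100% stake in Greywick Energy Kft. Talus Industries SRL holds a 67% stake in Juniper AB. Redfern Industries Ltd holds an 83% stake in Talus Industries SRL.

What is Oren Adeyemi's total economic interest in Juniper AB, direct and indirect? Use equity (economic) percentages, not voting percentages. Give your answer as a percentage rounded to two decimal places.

72.98%

Oren reaches Juniper along 3 paths.
Via Redfern: 100% × 10% = 10%.
Via Redfern → Talus: 100% × 83% × 67% = 55.61%.
Via Greywick → Talus: 100% × 11% × 67% = 7.37%.
Total: 10% + 55.61% + 7.37% = 72.98%.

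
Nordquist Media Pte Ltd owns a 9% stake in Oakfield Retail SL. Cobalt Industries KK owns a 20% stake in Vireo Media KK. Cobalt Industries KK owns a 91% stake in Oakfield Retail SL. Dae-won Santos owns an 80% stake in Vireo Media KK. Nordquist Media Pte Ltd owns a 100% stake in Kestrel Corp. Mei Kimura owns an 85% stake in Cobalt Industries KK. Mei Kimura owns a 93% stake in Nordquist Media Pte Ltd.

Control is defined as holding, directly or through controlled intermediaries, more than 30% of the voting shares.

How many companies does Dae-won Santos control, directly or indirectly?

1

Dae-won holds 80% of Vireo, so Dae-won controls Vireo.
No other company's threshold is met.
Dae-won controls 1 company.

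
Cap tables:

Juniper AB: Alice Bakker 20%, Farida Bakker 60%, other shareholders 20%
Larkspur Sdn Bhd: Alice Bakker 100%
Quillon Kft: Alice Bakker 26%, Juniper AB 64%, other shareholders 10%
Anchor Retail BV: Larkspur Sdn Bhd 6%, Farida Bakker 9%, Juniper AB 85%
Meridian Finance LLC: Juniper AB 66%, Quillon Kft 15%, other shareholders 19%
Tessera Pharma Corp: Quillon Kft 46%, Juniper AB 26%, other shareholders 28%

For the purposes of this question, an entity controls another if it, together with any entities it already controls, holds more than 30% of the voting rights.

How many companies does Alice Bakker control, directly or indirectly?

Alice holds 100% of Larkspur, so Alice controls Larkspur.
No other company's threshold is met.
Alice controls 1 company.

1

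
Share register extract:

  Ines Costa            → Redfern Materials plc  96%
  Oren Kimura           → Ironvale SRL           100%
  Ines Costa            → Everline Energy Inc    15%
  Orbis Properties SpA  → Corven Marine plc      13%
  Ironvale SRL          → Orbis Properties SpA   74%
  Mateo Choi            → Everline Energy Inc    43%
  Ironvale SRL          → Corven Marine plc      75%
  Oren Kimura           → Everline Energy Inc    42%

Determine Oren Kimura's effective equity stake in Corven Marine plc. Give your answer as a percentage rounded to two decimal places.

84.62%

Oren reaches Corven along 2 paths.
Via Ironvale → Orbis: 100% × 74% × 13% = 9.62%.
Via Ironvale: 100% × 75% = 75%.
Total: 9.62% + 75% = 84.62%.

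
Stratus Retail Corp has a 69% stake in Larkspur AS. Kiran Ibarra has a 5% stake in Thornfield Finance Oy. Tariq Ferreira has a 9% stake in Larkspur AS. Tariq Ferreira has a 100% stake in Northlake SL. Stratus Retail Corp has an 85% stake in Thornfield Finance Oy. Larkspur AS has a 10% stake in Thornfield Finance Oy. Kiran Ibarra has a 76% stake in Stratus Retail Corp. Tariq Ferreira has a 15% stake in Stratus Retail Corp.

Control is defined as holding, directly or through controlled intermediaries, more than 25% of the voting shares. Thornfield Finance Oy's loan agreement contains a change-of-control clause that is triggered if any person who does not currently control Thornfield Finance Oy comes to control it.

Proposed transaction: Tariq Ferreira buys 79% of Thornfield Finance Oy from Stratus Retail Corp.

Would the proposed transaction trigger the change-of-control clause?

Yes

The purchase adds only to Tariq's holdings (Stratus's stake shrinks), so Tariq is the only person who could newly come to control Thornfield.
Tariq holds 100% of Northlake, so Tariq controls Northlake.
Neither Tariq nor any entity Tariq controls holds any voting interest in Thornfield.
So before the transaction, Tariq does not control Thornfield.
After the purchase, Tariq holds 79% of Thornfield directly, and Stratus's stake falls to 6%.
Tariq holds 79% of Thornfield, so Tariq controls Thornfield.
Tariq did not control Thornfield before and does after, so the clause is triggered.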